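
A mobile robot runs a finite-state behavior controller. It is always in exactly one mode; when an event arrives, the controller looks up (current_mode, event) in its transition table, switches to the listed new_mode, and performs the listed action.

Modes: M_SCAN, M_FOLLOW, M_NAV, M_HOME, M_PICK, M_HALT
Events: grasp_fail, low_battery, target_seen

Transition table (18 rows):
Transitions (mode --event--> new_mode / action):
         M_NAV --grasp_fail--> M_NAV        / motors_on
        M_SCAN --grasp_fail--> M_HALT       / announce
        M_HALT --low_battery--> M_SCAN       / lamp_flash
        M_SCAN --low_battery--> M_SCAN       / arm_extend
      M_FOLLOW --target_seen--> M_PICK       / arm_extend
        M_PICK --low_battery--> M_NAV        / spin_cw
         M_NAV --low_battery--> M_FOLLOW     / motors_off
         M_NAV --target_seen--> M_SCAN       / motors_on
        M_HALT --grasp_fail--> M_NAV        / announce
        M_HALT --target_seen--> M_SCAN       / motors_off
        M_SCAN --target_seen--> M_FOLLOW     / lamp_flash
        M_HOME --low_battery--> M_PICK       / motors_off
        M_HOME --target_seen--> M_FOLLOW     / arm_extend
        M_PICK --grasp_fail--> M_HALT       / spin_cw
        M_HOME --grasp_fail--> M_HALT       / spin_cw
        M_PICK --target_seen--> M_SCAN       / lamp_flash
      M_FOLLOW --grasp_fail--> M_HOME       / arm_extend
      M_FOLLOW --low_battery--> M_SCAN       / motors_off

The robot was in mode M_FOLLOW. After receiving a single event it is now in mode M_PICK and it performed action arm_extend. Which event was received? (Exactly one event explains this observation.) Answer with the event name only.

target_seen

try grasp_fail: (M_FOLLOW, grasp_fail) → (M_HOME, arm_extend)
try low_battery: (M_FOLLOW, low_battery) → (M_SCAN, motors_off)
try target_seen: (M_FOLLOW, target_seen) → (M_PICK, arm_extend)  ← matches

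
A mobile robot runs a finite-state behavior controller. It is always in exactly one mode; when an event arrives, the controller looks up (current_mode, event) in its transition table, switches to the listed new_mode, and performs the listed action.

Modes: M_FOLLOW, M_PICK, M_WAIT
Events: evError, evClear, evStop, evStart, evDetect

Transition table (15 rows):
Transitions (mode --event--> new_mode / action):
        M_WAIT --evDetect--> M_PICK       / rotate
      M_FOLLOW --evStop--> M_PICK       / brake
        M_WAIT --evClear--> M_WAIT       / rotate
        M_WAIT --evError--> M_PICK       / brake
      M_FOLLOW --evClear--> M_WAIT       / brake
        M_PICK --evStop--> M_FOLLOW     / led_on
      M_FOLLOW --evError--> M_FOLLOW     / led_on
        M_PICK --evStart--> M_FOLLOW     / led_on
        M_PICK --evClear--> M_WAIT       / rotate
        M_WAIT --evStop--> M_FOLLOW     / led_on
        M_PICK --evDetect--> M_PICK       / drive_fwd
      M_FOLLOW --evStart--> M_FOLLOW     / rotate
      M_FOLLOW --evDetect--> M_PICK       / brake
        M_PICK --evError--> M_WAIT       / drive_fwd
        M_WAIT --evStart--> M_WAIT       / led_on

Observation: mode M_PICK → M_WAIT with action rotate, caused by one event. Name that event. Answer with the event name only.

evClear

try evError: (M_PICK, evError) → (M_WAIT, drive_fwd)
try evClear: (M_PICK, evClear) → (M_WAIT, rotate)  ← matches
try evStop: (M_PICK, evStop) → (M_FOLLOW, led_on)
try evStart: (M_PICK, evStart) → (M_FOLLOW, led_on)
try evDetect: (M_PICK, evDetect) → (M_PICK, drive_fwd)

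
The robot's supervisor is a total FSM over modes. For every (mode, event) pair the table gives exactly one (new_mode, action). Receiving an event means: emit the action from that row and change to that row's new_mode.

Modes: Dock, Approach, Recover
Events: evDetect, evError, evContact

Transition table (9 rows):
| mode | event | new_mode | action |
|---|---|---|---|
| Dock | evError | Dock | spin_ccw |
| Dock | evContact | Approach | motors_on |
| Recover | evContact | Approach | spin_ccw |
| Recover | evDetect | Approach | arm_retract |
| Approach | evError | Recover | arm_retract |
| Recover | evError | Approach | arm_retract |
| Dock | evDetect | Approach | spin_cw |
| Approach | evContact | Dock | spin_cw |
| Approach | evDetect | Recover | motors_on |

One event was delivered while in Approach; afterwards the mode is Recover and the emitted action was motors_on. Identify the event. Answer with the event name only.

evDetect

try evDetect: (Approach, evDetect) → (Recover, motors_on)  ← matches
try evError: (Approach, evError) → (Recover, arm_retract)
try evContact: (Approach, evContact) → (Dock, spin_cw)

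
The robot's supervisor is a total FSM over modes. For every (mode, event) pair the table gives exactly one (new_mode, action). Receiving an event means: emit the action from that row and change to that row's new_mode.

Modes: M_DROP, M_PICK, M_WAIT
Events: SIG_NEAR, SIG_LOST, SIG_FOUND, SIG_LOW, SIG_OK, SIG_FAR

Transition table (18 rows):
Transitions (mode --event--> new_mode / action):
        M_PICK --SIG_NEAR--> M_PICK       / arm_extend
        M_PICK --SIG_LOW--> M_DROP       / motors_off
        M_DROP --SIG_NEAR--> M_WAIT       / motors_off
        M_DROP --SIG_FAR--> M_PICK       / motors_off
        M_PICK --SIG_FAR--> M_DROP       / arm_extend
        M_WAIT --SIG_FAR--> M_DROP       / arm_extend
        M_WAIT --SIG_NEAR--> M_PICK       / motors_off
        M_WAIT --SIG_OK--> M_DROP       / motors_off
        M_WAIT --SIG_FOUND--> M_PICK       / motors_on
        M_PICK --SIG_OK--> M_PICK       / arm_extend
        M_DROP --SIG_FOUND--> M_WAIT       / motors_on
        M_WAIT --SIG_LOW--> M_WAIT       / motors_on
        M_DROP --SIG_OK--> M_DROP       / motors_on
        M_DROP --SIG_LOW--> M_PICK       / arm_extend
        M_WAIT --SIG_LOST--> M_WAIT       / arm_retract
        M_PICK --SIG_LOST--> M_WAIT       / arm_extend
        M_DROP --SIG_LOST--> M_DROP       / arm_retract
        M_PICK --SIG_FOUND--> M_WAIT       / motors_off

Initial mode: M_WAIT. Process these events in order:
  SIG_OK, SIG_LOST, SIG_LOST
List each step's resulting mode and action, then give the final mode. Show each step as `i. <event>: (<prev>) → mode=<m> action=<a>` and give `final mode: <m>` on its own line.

1. SIG_OK: (M_WAIT) → mode=M_DROP action=motors_off
2. SIG_LOST: (M_DROP) → mode=M_DROP action=arm_retract
3. SIG_LOST: (M_DROP) → mode=M_DROP action=arm_retract

final mode: M_DROP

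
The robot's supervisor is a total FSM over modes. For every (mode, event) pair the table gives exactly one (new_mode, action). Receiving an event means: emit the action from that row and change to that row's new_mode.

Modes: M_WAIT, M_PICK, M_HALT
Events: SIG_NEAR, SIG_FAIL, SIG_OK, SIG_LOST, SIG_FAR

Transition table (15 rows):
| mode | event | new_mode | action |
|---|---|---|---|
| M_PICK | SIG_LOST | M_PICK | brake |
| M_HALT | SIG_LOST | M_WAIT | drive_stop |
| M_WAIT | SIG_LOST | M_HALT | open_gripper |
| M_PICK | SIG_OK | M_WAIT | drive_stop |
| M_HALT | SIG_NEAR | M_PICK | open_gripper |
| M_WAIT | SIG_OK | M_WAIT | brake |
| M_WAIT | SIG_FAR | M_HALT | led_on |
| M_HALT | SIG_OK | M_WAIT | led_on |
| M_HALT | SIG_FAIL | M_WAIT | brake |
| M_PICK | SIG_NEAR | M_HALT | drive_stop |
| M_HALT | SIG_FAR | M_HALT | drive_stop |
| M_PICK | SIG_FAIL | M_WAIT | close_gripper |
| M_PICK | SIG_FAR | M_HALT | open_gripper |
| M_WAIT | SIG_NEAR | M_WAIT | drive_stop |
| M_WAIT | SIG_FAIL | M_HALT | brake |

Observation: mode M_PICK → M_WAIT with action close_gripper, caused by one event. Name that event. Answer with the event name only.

try SIG_NEAR: (M_PICK, SIG_NEAR) → (M_HALT, drive_stop)
try SIG_FAIL: (M_PICK, SIG_FAIL) → (M_WAIT, close_gripper)  ← matches
try SIG_OK: (M_PICK, SIG_OK) → (M_WAIT, drive_stop)
try SIG_LOST: (M_PICK, SIG_LOST) → (M_PICK, brake)
try SIG_FAR: (M_PICK, SIG_FAR) → (M_HALT, open_gripper)

SIG_FAIL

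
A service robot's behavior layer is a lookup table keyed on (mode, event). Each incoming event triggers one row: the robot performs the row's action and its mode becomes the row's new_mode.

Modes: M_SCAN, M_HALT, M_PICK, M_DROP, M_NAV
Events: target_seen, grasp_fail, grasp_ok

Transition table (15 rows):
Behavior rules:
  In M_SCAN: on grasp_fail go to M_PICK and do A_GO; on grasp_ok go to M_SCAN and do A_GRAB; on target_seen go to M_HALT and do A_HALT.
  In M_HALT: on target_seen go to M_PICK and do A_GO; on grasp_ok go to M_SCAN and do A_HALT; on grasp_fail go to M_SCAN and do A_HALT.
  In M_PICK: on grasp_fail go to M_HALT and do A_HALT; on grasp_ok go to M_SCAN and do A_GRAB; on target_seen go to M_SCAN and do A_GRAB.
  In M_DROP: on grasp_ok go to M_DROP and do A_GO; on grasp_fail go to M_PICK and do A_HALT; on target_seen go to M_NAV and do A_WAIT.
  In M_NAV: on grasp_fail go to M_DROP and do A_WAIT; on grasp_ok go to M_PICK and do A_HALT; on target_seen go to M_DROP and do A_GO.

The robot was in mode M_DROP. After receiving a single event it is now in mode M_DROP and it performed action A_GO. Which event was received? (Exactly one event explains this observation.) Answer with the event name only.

grasp_ok

try target_seen: (M_DROP, target_seen) → (M_NAV, A_WAIT)
try grasp_fail: (M_DROP, grasp_fail) → (M_PICK, A_HALT)
try grasp_ok: (M_DROP, grasp_ok) → (M_DROP, A_GO)  ← matches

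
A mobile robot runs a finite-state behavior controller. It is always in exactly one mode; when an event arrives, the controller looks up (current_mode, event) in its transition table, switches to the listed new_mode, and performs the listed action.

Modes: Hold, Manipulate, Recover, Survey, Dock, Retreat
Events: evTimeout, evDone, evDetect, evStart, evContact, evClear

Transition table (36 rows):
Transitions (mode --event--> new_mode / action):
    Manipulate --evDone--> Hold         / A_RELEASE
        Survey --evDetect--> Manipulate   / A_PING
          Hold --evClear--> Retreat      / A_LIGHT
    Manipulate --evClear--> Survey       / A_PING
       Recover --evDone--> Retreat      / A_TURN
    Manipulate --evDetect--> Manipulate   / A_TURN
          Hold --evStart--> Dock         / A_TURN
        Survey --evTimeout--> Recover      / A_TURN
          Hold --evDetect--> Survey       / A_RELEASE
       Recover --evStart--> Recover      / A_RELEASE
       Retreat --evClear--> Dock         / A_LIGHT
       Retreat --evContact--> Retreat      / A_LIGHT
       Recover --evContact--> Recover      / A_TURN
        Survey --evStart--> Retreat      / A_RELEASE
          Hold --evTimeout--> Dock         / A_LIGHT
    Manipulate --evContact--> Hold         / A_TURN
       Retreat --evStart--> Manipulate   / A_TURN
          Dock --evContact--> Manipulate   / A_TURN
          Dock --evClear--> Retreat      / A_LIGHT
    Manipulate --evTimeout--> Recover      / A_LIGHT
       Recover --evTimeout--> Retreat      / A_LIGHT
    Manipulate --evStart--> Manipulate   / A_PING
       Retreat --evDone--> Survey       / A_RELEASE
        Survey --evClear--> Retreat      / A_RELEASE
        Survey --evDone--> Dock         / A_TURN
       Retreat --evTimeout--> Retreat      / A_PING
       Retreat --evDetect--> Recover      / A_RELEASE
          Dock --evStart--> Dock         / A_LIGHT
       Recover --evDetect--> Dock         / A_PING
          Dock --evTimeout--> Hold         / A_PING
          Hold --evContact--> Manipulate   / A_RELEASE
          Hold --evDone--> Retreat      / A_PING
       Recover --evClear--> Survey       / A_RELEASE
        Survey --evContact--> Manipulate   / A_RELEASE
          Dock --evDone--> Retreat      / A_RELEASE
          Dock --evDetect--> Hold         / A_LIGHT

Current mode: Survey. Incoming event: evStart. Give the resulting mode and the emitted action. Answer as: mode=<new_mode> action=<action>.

current mode = Survey; filter table to that mode:
  (Survey, evDetect) → (Manipulate, A_PING)
  (Survey, evTimeout) → (Recover, A_TURN)
  (Survey, evStart) → (Retreat, A_RELEASE)  ← event matches
  (Survey, evClear) → (Retreat, A_RELEASE)
  (Survey, evDone) → (Dock, A_TURN)
  (Survey, evContact) → (Manipulate, A_RELEASE)
event = evStart selects (Retreat, A_RELEASE)

mode=Retreat action=A_RELEASE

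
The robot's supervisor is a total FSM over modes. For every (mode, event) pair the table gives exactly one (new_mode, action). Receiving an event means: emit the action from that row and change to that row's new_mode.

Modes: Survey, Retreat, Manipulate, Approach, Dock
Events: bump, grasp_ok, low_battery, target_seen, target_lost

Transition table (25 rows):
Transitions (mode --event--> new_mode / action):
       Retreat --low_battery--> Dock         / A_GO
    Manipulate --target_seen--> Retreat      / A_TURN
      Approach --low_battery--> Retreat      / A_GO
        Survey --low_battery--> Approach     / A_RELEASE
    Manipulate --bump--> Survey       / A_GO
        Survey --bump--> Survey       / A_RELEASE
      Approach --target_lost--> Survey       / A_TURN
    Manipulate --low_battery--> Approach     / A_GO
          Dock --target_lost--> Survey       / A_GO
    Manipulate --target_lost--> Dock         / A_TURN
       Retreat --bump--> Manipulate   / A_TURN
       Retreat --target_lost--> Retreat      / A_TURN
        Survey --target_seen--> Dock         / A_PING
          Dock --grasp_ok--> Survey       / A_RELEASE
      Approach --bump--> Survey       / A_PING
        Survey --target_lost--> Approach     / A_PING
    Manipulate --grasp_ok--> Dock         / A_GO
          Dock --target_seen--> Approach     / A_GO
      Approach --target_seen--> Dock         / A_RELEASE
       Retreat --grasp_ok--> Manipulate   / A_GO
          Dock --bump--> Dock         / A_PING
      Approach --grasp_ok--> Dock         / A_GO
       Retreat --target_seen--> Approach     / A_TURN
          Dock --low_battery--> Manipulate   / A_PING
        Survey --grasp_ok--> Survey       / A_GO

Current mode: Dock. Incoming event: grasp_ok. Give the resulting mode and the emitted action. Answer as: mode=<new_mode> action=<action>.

current mode = Dock; filter table to that mode:
  (Dock, target_lost) → (Survey, A_GO)
  (Dock, grasp_ok) → (Survey, A_RELEASE)  ← event matches
  (Dock, target_seen) → (Approach, A_GO)
  (Dock, bump) → (Dock, A_PING)
  (Dock, low_battery) → (Manipulate, A_PING)
event = grasp_ok selects (Survey, A_RELEASE)

mode=Survey action=A_RELEASE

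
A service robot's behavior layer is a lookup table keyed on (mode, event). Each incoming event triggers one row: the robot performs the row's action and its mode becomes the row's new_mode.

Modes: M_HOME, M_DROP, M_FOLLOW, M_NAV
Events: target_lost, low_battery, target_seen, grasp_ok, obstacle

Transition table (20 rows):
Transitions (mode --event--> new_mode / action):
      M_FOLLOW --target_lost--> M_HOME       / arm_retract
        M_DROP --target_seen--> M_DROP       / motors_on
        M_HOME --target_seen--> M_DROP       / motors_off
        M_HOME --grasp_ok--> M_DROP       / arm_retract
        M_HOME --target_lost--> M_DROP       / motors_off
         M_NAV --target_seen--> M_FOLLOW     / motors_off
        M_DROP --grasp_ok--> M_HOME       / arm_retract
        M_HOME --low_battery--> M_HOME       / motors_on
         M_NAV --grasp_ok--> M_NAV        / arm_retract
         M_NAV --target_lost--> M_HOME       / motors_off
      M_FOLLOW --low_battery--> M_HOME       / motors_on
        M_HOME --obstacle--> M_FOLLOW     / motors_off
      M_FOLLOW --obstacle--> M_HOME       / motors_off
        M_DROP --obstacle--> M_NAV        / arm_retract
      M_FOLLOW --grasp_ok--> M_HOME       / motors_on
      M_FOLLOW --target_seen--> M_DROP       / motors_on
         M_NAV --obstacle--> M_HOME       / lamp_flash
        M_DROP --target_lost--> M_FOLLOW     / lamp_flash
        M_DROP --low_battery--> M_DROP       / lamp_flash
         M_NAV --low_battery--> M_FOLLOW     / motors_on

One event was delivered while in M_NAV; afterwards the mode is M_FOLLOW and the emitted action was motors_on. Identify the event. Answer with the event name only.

low_battery

try target_lost: (M_NAV, target_lost) → (M_HOME, motors_off)
try low_battery: (M_NAV, low_battery) → (M_FOLLOW, motors_on)  ← matches
try target_seen: (M_NAV, target_seen) → (M_FOLLOW, motors_off)
try grasp_ok: (M_NAV, grasp_ok) → (M_NAV, arm_retract)
try obstacle: (M_NAV, obstacle) → (M_HOME, lamp_flash)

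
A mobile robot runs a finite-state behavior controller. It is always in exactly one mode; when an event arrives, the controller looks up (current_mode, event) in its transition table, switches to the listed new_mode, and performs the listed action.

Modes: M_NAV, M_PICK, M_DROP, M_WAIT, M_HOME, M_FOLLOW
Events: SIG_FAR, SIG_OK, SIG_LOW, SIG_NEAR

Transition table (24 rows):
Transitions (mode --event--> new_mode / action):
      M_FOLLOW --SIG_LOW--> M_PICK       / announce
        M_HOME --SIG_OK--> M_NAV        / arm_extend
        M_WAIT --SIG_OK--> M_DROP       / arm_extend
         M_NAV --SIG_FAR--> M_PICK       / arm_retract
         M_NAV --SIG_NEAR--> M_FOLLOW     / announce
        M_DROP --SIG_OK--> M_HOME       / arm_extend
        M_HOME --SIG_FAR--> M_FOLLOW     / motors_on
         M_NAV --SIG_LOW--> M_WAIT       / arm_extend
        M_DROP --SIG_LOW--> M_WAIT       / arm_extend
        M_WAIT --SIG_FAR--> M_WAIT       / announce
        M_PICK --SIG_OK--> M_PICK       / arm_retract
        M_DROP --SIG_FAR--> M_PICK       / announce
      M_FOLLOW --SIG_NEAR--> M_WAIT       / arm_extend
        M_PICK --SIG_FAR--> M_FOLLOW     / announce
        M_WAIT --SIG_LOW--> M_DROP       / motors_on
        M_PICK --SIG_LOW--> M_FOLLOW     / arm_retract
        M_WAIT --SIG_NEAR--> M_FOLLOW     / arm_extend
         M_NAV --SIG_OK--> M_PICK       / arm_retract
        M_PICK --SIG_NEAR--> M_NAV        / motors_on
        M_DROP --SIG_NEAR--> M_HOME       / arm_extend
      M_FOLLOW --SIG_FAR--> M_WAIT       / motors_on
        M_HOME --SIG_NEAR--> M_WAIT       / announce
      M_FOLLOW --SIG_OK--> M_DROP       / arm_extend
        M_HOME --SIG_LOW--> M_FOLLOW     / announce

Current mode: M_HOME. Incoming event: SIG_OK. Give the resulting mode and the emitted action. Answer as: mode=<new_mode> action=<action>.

mode=M_NAV action=arm_extend

current mode = M_HOME; filter table to that mode:
  (M_HOME, SIG_OK) → (M_NAV, arm_extend)  ← event matches
  (M_HOME, SIG_FAR) → (M_FOLLOW, motors_on)
  (M_HOME, SIG_NEAR) → (M_WAIT, announce)
  (M_HOME, SIG_LOW) → (M_FOLLOW, announce)
event = SIG_OK selects (M_NAV, arm_extend)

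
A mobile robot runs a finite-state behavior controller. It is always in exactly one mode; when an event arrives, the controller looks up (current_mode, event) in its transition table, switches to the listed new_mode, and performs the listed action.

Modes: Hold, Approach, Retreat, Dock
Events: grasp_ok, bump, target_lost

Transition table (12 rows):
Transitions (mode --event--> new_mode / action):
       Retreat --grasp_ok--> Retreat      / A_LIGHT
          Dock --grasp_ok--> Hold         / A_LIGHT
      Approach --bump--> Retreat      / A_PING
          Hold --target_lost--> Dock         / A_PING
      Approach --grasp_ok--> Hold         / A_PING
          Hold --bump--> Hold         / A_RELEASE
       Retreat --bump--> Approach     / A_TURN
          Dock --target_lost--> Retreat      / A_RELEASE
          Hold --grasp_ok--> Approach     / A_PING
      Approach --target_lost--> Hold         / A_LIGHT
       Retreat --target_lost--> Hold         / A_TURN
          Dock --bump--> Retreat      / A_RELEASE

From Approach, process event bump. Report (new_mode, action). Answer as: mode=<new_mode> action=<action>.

mode=Retreat action=A_PING

current mode = Approach; filter table to that mode:
  (Approach, bump) → (Retreat, A_PING)  ← event matches
  (Approach, grasp_ok) → (Hold, A_PING)
  (Approach, target_lost) → (Hold, A_LIGHT)
event = bump selects (Retreat, A_PING)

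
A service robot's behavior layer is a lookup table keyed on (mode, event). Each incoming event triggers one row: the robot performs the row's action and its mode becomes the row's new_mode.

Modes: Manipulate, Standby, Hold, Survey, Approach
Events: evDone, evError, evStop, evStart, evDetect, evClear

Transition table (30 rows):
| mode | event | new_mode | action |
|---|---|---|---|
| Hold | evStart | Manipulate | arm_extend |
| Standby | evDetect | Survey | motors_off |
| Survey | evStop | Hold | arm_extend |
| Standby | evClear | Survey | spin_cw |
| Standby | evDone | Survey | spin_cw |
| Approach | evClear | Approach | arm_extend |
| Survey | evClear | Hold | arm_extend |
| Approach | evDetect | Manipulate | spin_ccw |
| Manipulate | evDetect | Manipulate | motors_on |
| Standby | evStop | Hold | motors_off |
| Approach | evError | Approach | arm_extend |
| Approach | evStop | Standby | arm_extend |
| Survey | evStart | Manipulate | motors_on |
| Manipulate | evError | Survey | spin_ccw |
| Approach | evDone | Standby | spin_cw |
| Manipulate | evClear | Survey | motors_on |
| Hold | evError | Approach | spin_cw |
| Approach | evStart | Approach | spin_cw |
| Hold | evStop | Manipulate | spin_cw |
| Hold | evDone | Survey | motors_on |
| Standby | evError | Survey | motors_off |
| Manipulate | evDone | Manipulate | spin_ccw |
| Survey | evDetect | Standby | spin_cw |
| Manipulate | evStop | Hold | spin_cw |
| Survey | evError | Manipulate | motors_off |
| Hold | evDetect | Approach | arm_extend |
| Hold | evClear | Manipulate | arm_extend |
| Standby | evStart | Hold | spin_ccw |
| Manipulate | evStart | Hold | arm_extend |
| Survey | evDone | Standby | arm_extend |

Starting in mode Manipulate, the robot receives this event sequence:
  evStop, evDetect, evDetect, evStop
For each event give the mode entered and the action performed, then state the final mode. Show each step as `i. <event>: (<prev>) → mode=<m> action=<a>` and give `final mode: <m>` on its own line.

1. evStop: (Manipulate) → mode=Hold action=spin_cw
2. evDetect: (Hold) → mode=Approach action=arm_extend
3. evDetect: (Approach) → mode=Manipulate action=spin_ccw
4. evStop: (Manipulate) → mode=Hold action=spin_cw

final mode: Hold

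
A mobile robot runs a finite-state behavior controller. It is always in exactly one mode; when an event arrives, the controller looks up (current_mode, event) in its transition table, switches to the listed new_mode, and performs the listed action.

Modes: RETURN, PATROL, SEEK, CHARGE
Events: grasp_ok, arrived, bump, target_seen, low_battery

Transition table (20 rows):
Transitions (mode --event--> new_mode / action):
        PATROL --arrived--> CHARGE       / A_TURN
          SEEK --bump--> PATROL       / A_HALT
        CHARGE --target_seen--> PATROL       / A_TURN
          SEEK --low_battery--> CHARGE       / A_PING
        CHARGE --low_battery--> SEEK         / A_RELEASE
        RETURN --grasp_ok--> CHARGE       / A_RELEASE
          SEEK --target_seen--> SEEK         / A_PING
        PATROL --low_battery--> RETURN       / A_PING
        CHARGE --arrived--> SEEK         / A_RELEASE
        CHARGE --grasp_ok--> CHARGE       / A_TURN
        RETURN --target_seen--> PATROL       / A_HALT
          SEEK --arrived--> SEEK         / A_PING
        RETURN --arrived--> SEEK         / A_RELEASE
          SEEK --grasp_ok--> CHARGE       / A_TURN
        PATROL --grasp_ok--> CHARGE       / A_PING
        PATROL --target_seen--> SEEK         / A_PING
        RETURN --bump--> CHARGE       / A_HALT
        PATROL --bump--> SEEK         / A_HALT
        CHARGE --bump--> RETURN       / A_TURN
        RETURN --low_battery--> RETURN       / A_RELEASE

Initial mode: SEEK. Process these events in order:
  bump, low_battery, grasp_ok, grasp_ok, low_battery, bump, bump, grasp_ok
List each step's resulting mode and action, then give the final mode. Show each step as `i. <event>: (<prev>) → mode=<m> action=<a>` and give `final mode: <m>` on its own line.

1. bump: (SEEK) → mode=PATROL action=A_HALT
2. low_battery: (PATROL) → mode=RETURN action=A_PING
3. grasp_ok: (RETURN) → mode=CHARGE action=A_RELEASE
4. grasp_ok: (CHARGE) → mode=CHARGE action=A_TURN
5. low_battery: (CHARGE) → mode=SEEK action=A_RELEASE
6. bump: (SEEK) → mode=PATROL action=A_HALT
7. bump: (PATROL) → mode=SEEK action=A_HALT
8. grasp_ok: (SEEK) → mode=CHARGE action=A_TURN

final mode: CHARGE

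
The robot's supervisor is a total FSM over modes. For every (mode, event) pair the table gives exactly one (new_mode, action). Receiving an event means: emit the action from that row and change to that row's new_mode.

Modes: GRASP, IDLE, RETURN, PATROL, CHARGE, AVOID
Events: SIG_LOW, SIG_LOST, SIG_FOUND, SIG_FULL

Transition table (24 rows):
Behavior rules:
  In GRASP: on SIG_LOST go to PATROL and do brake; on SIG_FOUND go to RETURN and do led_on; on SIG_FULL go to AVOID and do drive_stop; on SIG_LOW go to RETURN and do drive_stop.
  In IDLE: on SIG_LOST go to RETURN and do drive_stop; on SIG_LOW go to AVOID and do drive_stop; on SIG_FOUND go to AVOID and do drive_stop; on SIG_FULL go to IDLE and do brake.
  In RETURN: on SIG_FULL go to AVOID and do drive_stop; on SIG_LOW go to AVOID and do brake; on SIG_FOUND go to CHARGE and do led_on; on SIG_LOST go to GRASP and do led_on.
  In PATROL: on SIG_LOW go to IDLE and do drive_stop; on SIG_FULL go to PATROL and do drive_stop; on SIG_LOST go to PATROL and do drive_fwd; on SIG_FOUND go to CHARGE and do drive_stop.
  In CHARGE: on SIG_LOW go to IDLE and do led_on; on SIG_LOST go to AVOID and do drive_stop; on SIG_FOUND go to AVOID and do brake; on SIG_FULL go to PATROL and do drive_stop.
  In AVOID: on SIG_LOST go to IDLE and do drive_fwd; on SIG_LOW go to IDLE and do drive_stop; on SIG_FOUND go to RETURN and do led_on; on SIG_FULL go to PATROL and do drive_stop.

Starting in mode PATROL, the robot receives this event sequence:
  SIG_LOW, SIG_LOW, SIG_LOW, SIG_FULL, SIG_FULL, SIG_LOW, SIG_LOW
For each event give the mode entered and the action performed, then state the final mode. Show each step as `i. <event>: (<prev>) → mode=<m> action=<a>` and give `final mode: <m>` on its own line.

1. SIG_LOW: (PATROL) → mode=IDLE action=drive_stop
2. SIG_LOW: (IDLE) → mode=AVOID action=drive_stop
3. SIG_LOW: (AVOID) → mode=IDLE action=drive_stop
4. SIG_FULL: (IDLE) → mode=IDLE action=brake
5. SIG_FULL: (IDLE) → mode=IDLE action=brake
6. SIG_LOW: (IDLE) → mode=AVOID action=drive_stop
7. SIG_LOW: (AVOID) → mode=IDLE action=drive_stop

final mode: IDLE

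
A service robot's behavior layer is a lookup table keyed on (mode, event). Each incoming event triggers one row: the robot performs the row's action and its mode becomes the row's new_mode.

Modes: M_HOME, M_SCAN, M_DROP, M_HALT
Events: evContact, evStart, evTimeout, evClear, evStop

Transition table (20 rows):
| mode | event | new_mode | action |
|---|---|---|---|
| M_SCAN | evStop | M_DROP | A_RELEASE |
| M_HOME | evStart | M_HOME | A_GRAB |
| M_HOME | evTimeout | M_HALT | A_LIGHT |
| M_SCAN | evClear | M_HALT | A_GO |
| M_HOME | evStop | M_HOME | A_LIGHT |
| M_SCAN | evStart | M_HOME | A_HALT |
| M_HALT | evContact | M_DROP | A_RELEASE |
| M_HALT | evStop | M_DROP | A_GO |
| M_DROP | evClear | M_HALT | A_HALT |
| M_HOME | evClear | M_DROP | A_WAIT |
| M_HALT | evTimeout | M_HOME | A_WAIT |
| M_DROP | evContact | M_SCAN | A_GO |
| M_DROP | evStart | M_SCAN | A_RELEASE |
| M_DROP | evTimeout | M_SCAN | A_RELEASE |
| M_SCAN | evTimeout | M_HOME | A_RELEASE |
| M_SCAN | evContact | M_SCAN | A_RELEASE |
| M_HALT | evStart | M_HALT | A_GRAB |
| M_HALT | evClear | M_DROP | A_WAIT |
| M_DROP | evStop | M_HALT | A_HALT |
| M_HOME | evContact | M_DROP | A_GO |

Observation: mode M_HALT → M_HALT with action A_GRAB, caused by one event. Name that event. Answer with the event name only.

evStart

try evContact: (M_HALT, evContact) → (M_DROP, A_RELEASE)
try evStart: (M_HALT, evStart) → (M_HALT, A_GRAB)  ← matches
try evTimeout: (M_HALT, evTimeout) → (M_HOME, A_WAIT)
try evClear: (M_HALT, evClear) → (M_DROP, A_WAIT)
try evStop: (M_HALT, evStop) → (M_DROP, A_GO)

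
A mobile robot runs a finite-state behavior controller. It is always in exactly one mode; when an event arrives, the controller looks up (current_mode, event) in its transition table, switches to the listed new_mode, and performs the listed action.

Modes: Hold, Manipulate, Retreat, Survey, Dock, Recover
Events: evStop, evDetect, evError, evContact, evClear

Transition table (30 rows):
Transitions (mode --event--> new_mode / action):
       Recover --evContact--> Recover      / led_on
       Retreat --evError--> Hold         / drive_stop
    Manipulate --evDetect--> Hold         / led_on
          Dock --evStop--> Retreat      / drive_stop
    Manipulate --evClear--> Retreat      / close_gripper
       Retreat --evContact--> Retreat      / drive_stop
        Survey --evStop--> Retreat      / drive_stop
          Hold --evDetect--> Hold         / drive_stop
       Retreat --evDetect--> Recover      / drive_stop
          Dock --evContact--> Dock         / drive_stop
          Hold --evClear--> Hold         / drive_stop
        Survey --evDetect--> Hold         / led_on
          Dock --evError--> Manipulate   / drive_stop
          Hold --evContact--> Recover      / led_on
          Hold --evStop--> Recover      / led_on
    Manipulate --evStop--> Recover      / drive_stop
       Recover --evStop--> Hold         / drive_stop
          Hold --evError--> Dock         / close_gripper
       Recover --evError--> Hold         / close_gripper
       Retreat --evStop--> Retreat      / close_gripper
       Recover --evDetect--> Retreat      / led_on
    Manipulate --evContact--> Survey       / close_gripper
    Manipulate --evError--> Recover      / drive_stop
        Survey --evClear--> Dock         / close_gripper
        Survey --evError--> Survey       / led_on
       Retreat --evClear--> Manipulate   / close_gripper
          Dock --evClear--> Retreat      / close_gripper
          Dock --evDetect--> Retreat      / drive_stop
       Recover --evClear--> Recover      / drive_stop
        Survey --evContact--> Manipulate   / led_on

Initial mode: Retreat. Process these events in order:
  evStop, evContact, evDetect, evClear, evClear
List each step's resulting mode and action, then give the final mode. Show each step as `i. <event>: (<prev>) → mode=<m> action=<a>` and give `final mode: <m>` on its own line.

final mode: Recover

1. evStop: (Retreat) → mode=Retreat action=close_gripper
2. evContact: (Retreat) → mode=Retreat action=drive_stop
3. evDetect: (Retreat) → mode=Recover action=drive_stop
4. evClear: (Recover) → mode=Recover action=drive_stop
5. evClear: (Recover) → mode=Recover action=drive_stop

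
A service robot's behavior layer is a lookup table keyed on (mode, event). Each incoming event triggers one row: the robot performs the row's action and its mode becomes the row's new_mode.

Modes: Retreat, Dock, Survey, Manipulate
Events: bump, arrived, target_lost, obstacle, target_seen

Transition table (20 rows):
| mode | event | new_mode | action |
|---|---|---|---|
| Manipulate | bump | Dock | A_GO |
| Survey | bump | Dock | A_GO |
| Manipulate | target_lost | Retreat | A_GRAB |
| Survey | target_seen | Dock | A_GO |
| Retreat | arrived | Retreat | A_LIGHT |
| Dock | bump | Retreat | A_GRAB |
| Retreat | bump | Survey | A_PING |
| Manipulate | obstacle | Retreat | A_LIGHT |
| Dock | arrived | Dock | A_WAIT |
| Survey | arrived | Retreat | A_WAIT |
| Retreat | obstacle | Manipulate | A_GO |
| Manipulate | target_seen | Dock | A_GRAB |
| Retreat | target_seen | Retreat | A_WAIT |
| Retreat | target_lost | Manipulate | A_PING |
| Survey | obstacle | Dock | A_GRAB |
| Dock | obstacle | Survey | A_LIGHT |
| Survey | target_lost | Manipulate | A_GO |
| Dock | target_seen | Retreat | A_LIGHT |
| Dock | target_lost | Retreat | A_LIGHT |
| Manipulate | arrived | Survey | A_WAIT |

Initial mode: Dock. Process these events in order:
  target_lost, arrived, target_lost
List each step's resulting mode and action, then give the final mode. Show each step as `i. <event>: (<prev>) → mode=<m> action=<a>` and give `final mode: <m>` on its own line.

1. target_lost: (Dock) → mode=Retreat action=A_LIGHT
2. arrived: (Retreat) → mode=Retreat action=A_LIGHT
3. target_lost: (Retreat) → mode=Manipulate action=A_PING

final mode: Manipulate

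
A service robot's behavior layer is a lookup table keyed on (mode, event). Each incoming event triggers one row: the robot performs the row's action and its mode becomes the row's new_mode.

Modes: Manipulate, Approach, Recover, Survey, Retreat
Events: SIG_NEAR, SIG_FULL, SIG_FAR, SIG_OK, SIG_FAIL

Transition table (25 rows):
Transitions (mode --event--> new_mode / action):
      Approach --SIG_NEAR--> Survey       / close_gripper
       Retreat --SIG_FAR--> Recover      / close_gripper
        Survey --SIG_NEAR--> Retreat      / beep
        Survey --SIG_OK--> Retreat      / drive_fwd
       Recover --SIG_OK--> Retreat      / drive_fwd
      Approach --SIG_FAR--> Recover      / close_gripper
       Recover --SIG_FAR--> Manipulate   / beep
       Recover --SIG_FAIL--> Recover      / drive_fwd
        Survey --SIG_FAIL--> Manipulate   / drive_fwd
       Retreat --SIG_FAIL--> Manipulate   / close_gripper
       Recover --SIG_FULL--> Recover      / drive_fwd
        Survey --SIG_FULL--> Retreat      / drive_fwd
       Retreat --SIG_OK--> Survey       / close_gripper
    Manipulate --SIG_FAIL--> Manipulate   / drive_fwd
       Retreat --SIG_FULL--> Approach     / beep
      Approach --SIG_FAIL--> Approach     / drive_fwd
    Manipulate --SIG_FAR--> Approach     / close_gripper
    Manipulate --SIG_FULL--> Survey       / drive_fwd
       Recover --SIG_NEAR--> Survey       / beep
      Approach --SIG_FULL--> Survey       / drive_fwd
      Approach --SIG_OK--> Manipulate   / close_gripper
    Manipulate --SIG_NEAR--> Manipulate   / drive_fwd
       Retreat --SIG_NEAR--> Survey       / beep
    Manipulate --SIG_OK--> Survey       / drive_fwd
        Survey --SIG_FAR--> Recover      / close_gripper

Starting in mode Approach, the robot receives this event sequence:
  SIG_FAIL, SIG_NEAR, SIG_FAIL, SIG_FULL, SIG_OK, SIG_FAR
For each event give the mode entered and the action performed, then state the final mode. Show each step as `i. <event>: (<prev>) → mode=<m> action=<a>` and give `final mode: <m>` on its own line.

final mode: Recover

1. SIG_FAIL: (Approach) → mode=Approach action=drive_fwd
2. SIG_NEAR: (Approach) → mode=Survey action=close_gripper
3. SIG_FAIL: (Survey) → mode=Manipulate action=drive_fwd
4. SIG_FULL: (Manipulate) → mode=Survey action=drive_fwd
5. SIG_OK: (Survey) → mode=Retreat action=drive_fwd
6. SIG_FAR: (Retreat) → mode=Recover action=close_gripper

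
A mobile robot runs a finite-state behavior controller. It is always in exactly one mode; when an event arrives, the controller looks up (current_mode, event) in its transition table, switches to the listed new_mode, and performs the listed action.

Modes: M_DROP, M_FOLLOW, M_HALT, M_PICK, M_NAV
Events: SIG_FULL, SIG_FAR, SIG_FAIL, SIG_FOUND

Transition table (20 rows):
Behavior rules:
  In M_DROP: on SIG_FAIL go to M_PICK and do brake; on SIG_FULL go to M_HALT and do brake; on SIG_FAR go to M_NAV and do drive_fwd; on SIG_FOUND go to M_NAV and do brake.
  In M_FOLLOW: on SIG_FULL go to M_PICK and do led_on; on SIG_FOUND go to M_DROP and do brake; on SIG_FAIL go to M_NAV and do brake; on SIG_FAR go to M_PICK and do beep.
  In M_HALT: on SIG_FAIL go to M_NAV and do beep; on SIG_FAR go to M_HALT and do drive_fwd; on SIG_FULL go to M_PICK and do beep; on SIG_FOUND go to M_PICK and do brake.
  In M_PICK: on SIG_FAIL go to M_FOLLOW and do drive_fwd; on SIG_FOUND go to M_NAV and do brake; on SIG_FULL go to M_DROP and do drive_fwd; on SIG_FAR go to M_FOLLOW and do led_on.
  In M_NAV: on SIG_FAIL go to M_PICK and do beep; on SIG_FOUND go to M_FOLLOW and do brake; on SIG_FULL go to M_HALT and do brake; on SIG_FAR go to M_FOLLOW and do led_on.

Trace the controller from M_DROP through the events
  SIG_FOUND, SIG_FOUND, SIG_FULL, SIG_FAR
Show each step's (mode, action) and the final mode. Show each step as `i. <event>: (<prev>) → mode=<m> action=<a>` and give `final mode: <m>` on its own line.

1. SIG_FOUND: (M_DROP) → mode=M_NAV action=brake
2. SIG_FOUND: (M_NAV) → mode=M_FOLLOW action=brake
3. SIG_FULL: (M_FOLLOW) → mode=M_PICK action=led_on
4. SIG_FAR: (M_PICK) → mode=M_FOLLOW action=led_on

final mode: M_FOLLOW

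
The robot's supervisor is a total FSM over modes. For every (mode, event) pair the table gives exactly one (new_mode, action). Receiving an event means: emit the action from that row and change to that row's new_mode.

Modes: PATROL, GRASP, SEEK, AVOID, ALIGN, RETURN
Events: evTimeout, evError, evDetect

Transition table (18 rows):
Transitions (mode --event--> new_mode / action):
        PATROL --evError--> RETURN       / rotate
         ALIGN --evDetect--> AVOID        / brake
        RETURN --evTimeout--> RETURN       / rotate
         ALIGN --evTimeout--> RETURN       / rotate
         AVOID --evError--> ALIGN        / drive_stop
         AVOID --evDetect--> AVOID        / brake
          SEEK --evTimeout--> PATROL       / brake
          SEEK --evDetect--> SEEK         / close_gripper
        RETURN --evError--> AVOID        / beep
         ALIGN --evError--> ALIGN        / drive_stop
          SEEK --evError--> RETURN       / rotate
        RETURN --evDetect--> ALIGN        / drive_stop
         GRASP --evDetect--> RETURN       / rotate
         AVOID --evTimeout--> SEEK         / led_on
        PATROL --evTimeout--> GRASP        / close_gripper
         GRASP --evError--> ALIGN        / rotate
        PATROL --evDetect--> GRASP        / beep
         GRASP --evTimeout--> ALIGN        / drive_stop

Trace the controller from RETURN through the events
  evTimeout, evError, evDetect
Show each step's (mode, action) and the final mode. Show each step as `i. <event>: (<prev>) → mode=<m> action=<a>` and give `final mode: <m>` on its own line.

final mode: AVOID

1. evTimeout: (RETURN) → mode=RETURN action=rotate
2. evError: (RETURN) → mode=AVOID action=beep
3. evDetect: (AVOID) → mode=AVOID action=brake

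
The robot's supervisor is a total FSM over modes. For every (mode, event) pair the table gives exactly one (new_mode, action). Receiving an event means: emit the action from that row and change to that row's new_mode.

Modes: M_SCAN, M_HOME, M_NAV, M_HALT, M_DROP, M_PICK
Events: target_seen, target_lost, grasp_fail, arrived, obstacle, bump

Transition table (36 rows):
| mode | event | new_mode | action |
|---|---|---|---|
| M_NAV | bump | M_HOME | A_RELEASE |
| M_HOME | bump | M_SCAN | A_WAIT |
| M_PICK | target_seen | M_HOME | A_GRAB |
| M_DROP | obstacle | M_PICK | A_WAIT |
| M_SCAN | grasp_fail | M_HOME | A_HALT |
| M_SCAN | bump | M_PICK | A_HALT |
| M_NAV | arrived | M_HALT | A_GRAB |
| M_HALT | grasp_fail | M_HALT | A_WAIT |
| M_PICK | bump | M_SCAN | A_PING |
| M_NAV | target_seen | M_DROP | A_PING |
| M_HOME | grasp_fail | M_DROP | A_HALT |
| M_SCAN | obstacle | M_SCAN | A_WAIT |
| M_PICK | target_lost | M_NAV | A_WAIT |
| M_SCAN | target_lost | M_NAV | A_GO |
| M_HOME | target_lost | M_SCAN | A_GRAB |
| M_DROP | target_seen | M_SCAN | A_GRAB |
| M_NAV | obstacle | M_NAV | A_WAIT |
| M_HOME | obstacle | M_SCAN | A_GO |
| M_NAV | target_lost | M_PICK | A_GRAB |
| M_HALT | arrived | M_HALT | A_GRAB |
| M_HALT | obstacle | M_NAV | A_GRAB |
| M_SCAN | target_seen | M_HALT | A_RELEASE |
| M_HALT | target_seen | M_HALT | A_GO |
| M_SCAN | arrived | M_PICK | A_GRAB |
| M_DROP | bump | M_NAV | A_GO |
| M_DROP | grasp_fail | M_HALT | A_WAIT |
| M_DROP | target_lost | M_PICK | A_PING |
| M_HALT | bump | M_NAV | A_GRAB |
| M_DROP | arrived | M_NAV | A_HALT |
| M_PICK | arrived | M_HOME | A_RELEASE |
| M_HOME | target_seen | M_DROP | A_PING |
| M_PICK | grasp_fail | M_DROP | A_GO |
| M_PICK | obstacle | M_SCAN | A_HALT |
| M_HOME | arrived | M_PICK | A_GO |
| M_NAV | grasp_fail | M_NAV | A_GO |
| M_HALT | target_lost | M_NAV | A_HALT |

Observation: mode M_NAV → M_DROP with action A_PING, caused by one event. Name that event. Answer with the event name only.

try target_seen: (M_NAV, target_seen) → (M_DROP, A_PING)  ← matches
try target_lost: (M_NAV, target_lost) → (M_PICK, A_GRAB)
try grasp_fail: (M_NAV, grasp_fail) → (M_NAV, A_GO)
try arrived: (M_NAV, arrived) → (M_HALT, A_GRAB)
try obstacle: (M_NAV, obstacle) → (M_NAV, A_WAIT)
try bump: (M_NAV, bump) → (M_HOME, A_RELEASE)

target_seen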